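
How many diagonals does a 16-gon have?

Total line segments between 16 vertices = C(16,2) = 120.
Subtract the 16 sides: 120 - 16 = 104 diagonals.

104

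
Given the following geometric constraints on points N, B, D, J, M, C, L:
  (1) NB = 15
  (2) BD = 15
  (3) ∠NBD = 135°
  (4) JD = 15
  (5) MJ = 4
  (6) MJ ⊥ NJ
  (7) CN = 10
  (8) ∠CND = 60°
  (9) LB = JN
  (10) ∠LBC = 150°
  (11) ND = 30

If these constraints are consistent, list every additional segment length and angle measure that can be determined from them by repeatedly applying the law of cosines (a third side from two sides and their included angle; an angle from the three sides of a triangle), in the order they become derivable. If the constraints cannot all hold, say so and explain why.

These constraints are not satisfiable: (1), (2) and (3) already determine ND: by the law of cosines ND² = 15² + 15² − 2·15·15·cos(135°) = 768.2, so ND ≈ 27.72, which contradicts (11) ND = 30. No planar figure meets all of them, so nothing further can be derived.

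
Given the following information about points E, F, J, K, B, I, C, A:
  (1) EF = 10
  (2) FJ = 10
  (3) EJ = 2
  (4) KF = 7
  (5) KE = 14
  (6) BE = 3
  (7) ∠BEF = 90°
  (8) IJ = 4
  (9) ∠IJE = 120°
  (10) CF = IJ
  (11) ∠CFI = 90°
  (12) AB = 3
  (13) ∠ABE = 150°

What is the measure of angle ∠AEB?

Step 1: By the law of cosines on triangle EBA: EA² = 3² + 3² − 2·3·3·cos(150°) = 33.59, so EA ≈ 5.8.
Step 2: By the inverse law of cosines on triangle AEB: cos(∠AEB) = (5.8² + 3² − 3²) / (2·5.8·3) = 33.59/34.77 = 0.9659, so ∠AEB = 15°.

Therefore, the measure of angle ∠AEB = 15°.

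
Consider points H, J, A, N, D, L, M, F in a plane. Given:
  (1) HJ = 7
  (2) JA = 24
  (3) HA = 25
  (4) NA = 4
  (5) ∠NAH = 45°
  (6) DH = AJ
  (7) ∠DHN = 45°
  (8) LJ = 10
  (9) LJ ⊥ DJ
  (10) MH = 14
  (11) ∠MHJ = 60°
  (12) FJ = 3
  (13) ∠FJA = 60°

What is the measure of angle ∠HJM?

Step 1: By the law of cosines on triangle JHM: JM² = 7² + 14² − 2·7·14·cos(60°) = 147, so JM = 7·√3.
Step 2: By the inverse law of cosines on triangle HJM: cos(∠HJM) = (7² + (7·√3)² − 14²) / (2·7·7·√3) = 0/169.74 = 0, so ∠HJM = 90°.

Therefore, the measure of angle ∠HJM = 90°.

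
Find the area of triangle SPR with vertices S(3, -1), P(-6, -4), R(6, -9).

The Shoelace formula computes the area from vertex coordinates by summing cross products.
For vertices (3,-1), (-6,-4), (6,-9):
Signed sum = 3*-4 - -6*-1 + -6*-9 - 6*-4 + 6*-1 - 3*-9
= -18 + 78 + 21 = 81
Area = (1/2)|81| = 81/2.

81/2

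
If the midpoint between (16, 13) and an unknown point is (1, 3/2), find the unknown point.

Using the midpoint formula: M = ((x1 + x2)/2, (y1 + y2)/2)
We know M = (1, 3/2) and L = (16, 13)
For x: 1 = (16 + x2)/2, so x2 = 2*1 - 16 = -14
For y: 3/2 = (13 + y2)/2, so y2 = 2*3/2 - 13 = -10
K = (-14, -10)

(-14, -10)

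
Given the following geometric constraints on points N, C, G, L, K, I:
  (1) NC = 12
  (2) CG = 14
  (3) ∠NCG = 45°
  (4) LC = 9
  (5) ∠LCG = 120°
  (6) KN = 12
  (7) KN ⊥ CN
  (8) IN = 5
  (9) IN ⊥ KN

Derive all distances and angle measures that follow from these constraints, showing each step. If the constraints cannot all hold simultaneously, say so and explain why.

The constraints are consistent.

Step 1: From NC = 12, CG = 14, and ∠NCG = 45°, by the law of cosines:
  NG² = NC² + CG² - 2·NC·CG·cos(45°) = 144 + 196 - 237.6 = 102.4
  NG ≈ 10.12

Step 2: From CN = 12, NK = 12, and ∠CNK = 90°, by the law of cosines:
  CK² = CN² + NK² - 2·CN·NK·cos(90°) = 144 + 144 - 0 = 288
  CK = 12·√2

Step 3: From GC = 14, CL = 9, and ∠GCL = 120°, by the law of cosines:
  GL² = GC² + CL² - 2·GC·CL·cos(120°) = 196 + 81 + 126 = 403
  GL ≈ 20.07

Step 4: From KN = 12, NI = 5, and ∠KNI = 90°, by the law of cosines:
  KI² = KN² + NI² - 2·KN·NI·cos(90°) = 144 + 25 - 0 = 169
  KI = 13

Step 5: From NC = 12, NG = 10.12, CG = 14, by the inverse law of cosines:
  cos(∠CNG) = (NC² + NG² - CG²) / (2·NC·NG)
  ∠CNG = 78.02°

Step 6: From CK = 12·√2, CN = 12, KN = 12, by the inverse law of cosines:
  cos(∠KCN) = (CK² + CN² - KN²) / (2·CK·CN)
  ∠KCN = 45°

Step 7: From GC = 14, GL = 20.07, CL = 9, by the inverse law of cosines:
  cos(∠CGL) = (GC² + GL² - CL²) / (2·GC·GL)
  ∠CGL = 22.85°

Step 8: From GC = 14, GN = 10.12, CN = 12, by the inverse law of cosines:
  cos(∠CGN) = (GC² + GN² - CN²) / (2·GC·GN)
  ∠CGN = 56.98°

Step 9: From LC = 9, LG = 20.07, CG = 14, by the inverse law of cosines:
  cos(∠CLG) = (LC² + LG² - CG²) / (2·LC·LG)
  ∠CLG = 37.15°

Step 10: From KC = 12·√2, KN = 12, CN = 12, by the inverse law of cosines:
  cos(∠CKN) = (KC² + KN² - CN²) / (2·KC·KN)
  ∠CKN = 45°

Step 11: From KI = 13, KN = 12, IN = 5, by the inverse law of cosines:
  cos(∠IKN) = (KI² + KN² - IN²) / (2·KI·KN)
  ∠IKN = 22.62°

Step 12: From IK = 13, IN = 5, KN = 12, by the inverse law of cosines:
  cos(∠KIN) = (IK² + IN² - KN²) / (2·IK·IN)
  ∠KIN = 67.38°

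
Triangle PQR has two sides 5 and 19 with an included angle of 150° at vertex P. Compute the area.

When two sides and the included angle are known, the area formula is (1/2)ab sin(C).
The height from one side to the opposite vertex is 19 sin(150°) = 19/2.
Area = (1/2) * 5 * 19/2 = 95/4.

95/4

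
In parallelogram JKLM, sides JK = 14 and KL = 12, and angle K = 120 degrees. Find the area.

Area = a * b * sin(theta)
Area = 14 * 12 * sin(120 degrees)
Area = 168 * sqrt(3)/2
Area = 84*sqrt(3)

84*sqrt(3)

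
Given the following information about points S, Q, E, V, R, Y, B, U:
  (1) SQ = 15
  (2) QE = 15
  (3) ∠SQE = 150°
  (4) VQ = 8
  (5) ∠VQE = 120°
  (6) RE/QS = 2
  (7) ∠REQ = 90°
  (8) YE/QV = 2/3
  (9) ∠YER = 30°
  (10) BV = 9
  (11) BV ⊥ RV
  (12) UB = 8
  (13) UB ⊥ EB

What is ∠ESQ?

Step 1: By the law of cosines on triangle SQE: SE² = 15² + 15² − 2·15·15·cos(150°) = 839.71, so SE ≈ 28.98.
Step 2: By the inverse law of cosines on triangle ESQ: cos(∠ESQ) = (28.98² + 15² − 15²) / (2·28.98·15) = 839.71/869.33 = 0.9659, so ∠ESQ = 15°.

Therefore, the measure of angle ∠ESQ = 15°.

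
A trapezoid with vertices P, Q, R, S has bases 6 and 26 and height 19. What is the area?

Area of a trapezoid = (base1 + base2) * height / 2
Area = (6 + 26) * 19 / 2
Area = 32 * 19 / 2
Area = 608 / 2
Area = 304

304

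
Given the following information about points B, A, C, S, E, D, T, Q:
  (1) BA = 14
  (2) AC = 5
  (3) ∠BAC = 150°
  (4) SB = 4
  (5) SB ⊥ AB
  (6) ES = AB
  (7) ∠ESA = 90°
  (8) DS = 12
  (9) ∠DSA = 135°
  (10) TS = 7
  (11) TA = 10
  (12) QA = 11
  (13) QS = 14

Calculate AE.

From the given relations: ES = AB = 14.
Step 1: By the law of cosines on triangle SBA: SA² = 4² + 14² − 2·4·14·cos(90°) = 212, so SA = 2·√53.
Step 2: By the law of cosines on triangle ASE: AE² = (2·√53)² + 14² − 2·2·√53·14·cos(90°) = 408, so AE = 2·√102.

Therefore, the length of AE = 2·√102.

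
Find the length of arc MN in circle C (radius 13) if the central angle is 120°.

Arc length = 2π(13)(1/3) = 26*pi/3

26*pi/3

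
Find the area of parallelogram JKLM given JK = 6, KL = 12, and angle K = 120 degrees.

The area of a parallelogram equals the product of two adjacent sides times the sine of the included angle.
This is because the height equals 12 * sin(120°) = 6*sqrt(3).
Area = 6 * 6*sqrt(3) = 36*sqrt(3)

36*sqrt(3)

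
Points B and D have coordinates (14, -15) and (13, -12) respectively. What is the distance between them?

The horizontal distance is |13 - 14| = 1 and the vertical distance is |-12 - -15| = 3.
By the Pythagorean theorem, d = sqrt(1^2 + 3^2) = sqrt(10).

sqrt(10)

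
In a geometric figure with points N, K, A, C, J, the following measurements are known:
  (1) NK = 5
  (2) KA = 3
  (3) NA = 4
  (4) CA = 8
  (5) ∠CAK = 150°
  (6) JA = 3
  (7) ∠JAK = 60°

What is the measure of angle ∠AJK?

Step 1: By the law of cosines on triangle JAK: JK² = 3² + 3² − 2·3·3·cos(60°) = 9, so JK = 3.
Step 2: By the inverse law of cosines on triangle AJK: cos(∠AJK) = (3² + 3² − 3²) / (2·3·3) = 9/18 = 0.5, so ∠AJK = 60°.

Therefore, the measure of angle ∠AJK = 60°.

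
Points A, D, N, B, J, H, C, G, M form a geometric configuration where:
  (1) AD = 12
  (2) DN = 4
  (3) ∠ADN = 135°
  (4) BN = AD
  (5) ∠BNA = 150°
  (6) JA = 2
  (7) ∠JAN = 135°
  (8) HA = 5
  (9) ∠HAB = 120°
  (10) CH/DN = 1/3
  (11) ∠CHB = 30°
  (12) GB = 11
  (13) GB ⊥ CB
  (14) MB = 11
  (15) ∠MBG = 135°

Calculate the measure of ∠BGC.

From the given relations: BN = AD = 12; CH = 1/3·DN = 1/3·4 ≈ 1.33.
Step 1: By the law of cosines on triangle NDA: NA² = 4² + 12² − 2·4·12·cos(135°) = 227.88, so NA ≈ 15.1.
Step 2: By the law of cosines on triangle BNA: BA² = 12² + 15.1² − 2·12·15.1·cos(150°) = 685.64, so BA ≈ 26.18.
Step 3: By the law of cosines on triangle BAH: BH² = 26.18² + 5² − 2·26.18·5·cos(120°) = 841.57, so BH ≈ 29.01.
Step 4: By the law of cosines on triangle BHC: BC² = 29.01² + 1.33² − 2·29.01·1.33·cos(30°) = 776.35, so BC ≈ 27.86.
Step 5: By the law of cosines on triangle GBC: GC² = 11² + 27.86² − 2·11·27.86·cos(90°) = 897.35, so GC ≈ 29.96.
Step 6: By the inverse law of cosines on triangle BGC: cos(∠BGC) = (11² + 29.96² − 27.86²) / (2·11·29.96) = 242/659.03 = 0.3672, so ∠BGC = 68.46°.

Therefore, the measure of angle ∠BGC = 68.46°.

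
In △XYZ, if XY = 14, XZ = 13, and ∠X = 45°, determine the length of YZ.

By the law of cosines: YZ^2 = XY^2 + XZ^2 - 2*XY*XZ*cos(X)
YZ^2 = 14^2 + 13^2 - 2*14*13*cos(45°)
YZ^2 = 196 + 169 - 364*(sqrt(2)/2)
YZ^2 = 365 - 182*sqrt(2)
YZ = sqrt(365 - 182*sqrt(2))

sqrt(365 - 182*sqrt(2))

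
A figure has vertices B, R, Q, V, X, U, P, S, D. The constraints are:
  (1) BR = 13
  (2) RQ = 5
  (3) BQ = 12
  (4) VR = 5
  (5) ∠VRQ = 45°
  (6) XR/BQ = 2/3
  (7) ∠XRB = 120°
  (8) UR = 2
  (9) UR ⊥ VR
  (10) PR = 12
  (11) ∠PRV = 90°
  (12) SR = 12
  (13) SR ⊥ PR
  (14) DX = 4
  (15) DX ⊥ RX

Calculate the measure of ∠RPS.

Step 1: By the law of cosines on triangle PRS: PS² = 12² + 12² − 2·12·12·cos(90°) = 288, so PS = 12·√2.
Step 2: By the inverse law of cosines on triangle RPS: cos(∠RPS) = (12² + (12·√2)² − 12²) / (2·12·12·√2) = 288/407.29 = 0.7071, so ∠RPS = 45°.

Therefore, the measure of angle ∠RPS = 45°.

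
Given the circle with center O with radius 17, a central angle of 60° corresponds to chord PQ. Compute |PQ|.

Chord length = 2r sin(θ/2)
= 2 × 17 × sin(60°/2)
= 2 × 17 × sin(30°)
= 17

17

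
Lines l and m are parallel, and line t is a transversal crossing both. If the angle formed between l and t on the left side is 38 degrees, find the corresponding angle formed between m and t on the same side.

When a transversal crosses parallel lines, angles in the same position at each intersection are called corresponding angles.
These are always equal, so the answer is 38 degrees.

38 degrees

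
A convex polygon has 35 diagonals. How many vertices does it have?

Using d = n(n - 3)/2, we solve 35 = n(n - 3)/2.
So n(n - 3) = 70.
Testing n = 10: 10 * 7 = 70 = 70. Correct.
The polygon has 10 sides.

10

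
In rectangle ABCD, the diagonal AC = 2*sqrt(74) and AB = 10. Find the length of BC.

b = sqrt(d^2 - a^2) = sqrt(296 - 100) = sqrt(196) = 14

14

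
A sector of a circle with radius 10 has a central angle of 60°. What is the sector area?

Sector area = πr² × θ/360
= π × 10² × 1/6
= π × 100 × 1/6
= 50*pi/3

50*pi/3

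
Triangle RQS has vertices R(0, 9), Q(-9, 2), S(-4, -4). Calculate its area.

Using the Shoelace formula for a triangle:
Area = (1/2)|x0(y1 - y2) + x1(y2 - y0) + x2(y0 - y1)|
Area = (1/2)|0(2 - -4) + -9(-4 - 9) + -4(9 - 2)|
Area = (1/2)|0 + 117 + -28|
Area = (1/2)|89|
Area = (1/2)(89)
Area = 89/2

89/2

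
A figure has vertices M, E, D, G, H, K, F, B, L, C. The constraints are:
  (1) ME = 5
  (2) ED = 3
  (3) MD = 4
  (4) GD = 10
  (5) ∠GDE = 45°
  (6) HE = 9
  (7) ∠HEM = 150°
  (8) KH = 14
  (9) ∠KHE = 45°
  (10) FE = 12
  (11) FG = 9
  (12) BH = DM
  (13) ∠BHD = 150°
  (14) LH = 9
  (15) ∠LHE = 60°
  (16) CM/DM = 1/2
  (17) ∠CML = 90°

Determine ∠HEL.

Step 1: By the law of cosines on triangle EHL: EL² = 9² + 9² − 2·9·9·cos(60°) = 81, so EL = 9.
Step 2: By the inverse law of cosines on triangle HEL: cos(∠HEL) = (9² + 9² − 9²) / (2·9·9) = 81/162 = 0.5, so ∠HEL = 60°.

Therefore, the measure of angle ∠HEL = 60°.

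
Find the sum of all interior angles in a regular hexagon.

The sum of interior angles of an n-sided polygon is (n - 2) * 180.
For n = 6: (6 - 2) * 180 = 4 * 180 = 720 degrees.

720 degrees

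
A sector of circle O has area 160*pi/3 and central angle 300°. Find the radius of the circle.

r² = 360 × 160*pi/3 / (π × 300) = 64, so r = 8.

8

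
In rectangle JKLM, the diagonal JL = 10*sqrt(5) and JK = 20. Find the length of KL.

b = sqrt(d^2 - a^2) = sqrt(500 - 400) = sqrt(100) = 10

10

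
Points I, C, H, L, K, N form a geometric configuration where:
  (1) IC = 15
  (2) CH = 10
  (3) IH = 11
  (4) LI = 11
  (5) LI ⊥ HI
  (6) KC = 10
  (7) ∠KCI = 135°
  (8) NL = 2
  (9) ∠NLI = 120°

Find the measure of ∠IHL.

Step 1: By the law of cosines on triangle HIL: HL² = 11² + 11² − 2·11·11·cos(90°) = 242, so HL = 11·√2.
Step 2: By the inverse law of cosines on triangle IHL: cos(∠IHL) = (11² + (11·√2)² − 11²) / (2·11·11·√2) = 242/342.24 = 0.7071, so ∠IHL = 45°.

Therefore, the measure of angle ∠IHL = 45°.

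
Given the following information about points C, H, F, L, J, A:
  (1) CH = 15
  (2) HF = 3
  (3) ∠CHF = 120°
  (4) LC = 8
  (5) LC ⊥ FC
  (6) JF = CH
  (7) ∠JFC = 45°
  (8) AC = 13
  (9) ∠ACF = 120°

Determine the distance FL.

Step 1: By the law of cosines on triangle FHC: FC² = 3² + 15² − 2·3·15·cos(120°) = 279, so FC = 3·√31.
Step 2: By the law of cosines on triangle FCL: FL² = (3·√31)² + 8² − 2·3·√31·8·cos(90°) = 343, so FL = 7·√7.

Therefore, the length of FL = 7·√7.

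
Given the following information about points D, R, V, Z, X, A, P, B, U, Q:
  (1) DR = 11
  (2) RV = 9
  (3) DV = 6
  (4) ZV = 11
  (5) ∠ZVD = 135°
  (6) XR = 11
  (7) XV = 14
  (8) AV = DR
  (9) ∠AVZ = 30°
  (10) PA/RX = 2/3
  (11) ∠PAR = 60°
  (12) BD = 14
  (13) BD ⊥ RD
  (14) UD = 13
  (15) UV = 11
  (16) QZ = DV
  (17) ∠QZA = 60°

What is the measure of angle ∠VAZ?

From the given relations: AV = DR = 11.
Step 1: By the law of cosines on triangle AVZ: AZ² = 11² + 11² − 2·11·11·cos(30°) = 32.42, so AZ ≈ 5.69.
Step 2: By the inverse law of cosines on triangle VAZ: cos(∠VAZ) = (11² + 5.69² − 11²) / (2·11·5.69) = 32.42/125.27 = 0.2588, so ∠VAZ = 75°.

Therefore, the measure of angle ∠VAZ = 75°.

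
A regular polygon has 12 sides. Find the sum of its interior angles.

The sum of interior angles of an n-sided polygon is (n - 2) * 180.
For n = 12: (12 - 2) * 180 = 10 * 180 = 1800 degrees.

1800 degrees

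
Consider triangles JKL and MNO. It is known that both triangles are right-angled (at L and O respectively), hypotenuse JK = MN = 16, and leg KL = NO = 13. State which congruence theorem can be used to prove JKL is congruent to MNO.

The given information provides:
both triangles are right-angled (at L and O respectively), hypotenuse JK = MN = 16, and leg KL = NO = 13
This matches the HL congruence theorem.
The hypotenuse and one leg of two right triangles are equal (Hypotenuse-Leg).

HL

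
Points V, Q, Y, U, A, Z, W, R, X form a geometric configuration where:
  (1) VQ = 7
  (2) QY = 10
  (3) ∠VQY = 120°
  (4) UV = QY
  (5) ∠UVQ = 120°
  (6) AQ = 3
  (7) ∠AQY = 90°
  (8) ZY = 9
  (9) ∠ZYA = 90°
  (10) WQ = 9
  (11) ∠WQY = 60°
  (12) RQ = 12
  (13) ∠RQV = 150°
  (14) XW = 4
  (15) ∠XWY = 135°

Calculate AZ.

Step 1: By the law of cosines on triangle AQY: AY² = 3² + 10² − 2·3·10·cos(90°) = 109, so AY = √109.
Step 2: By the law of cosines on triangle AYZ: AZ² = √109² + 9² − 2·√109·9·cos(90°) = 190, so AZ = √190.

Therefore, the length of AZ = √190.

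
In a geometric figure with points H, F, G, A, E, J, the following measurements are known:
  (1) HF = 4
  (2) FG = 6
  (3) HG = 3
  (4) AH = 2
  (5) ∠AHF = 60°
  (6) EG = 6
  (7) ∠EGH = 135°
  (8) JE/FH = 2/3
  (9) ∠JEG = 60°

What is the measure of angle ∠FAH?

Step 1: By the law of cosines on triangle AHF: AF² = 2² + 4² − 2·2·4·cos(60°) = 12, so AF = 2·√3.
Step 2: By the inverse law of cosines on triangle FAH: cos(∠FAH) = ((2·√3)² + 2² − 4²) / (2·2·√3·2) = 0/13.86 = 0, so ∠FAH = 90°.

Therefore, the measure of angle ∠FAH = 90°.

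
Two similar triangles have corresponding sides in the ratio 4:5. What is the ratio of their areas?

Area scales with the square of linear dimensions. If every length is multiplied by 4/5, then the area is multiplied by (4/5)^2 = 16/25.
The area ratio is 16:25.

16:25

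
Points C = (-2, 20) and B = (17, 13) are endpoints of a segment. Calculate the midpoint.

The midpoint is the point halfway along the segment.
Move half the horizontal distance: -2 + (17 - -2)/2 = -2 + 19/2 = 15/2
Move half the vertical distance: 20 + (13 - 20)/2 = 20 + -7/2 = 33/2
Midpoint = (15/2, 33/2)

(15/2, 33/2)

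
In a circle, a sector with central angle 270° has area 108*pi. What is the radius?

The sector covers 270°/360° = 3/4 of the full circle.
Full circle area = 108*pi / 3/4 = 144*pi.
Since full area = πr², we get r² = 144*pi/π = 144, so r = 12.

12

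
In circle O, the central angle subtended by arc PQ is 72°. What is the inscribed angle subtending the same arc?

An inscribed angle intercepts an arc from a point on the circle, while the central angle intercepts the same arc from the center.
The inscribed angle is always half the central angle: 72° / 2 = 36°.

36°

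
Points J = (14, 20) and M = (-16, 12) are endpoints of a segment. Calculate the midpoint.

M = ((x₁ + x₂)/2, (y₁ + y₂)/2)
= ((14 + -16)/2, (20 + 12)/2)
= (-2/2, 32/2) = (-1, 16)

(-1, 16)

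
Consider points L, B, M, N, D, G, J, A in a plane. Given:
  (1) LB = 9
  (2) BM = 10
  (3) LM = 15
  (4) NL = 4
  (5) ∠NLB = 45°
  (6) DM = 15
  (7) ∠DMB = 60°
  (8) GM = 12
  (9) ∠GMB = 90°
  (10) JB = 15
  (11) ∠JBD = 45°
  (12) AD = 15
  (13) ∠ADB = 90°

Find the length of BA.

Step 1: By the law of cosines on triangle BMD: BD² = 10² + 15² − 2·10·15·cos(60°) = 175, so BD = 5·√7.
Step 2: By the law of cosines on triangle BDA: BA² = (5·√7)² + 15² − 2·5·√7·15·cos(90°) = 400, so BA = 20.

Therefore, the length of BA = 20.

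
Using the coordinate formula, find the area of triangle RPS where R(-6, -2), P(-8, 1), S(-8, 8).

The Shoelace formula computes the area from vertex coordinates by summing cross products.
For vertices (-6,-2), (-8,1), (-8,8):
Signed sum = -6*1 - -8*-2 + -8*8 - -8*1 + -8*-2 - -6*8
= -22 + -56 + 64 = -14
Area = (1/2)|-14| = 7.

7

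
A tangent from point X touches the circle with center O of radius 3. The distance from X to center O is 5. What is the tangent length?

Let T be the point of tangency. Then OT ⊥ XT (radius ⊥ tangent).
In right triangle OTX: OX² = OT² + XT²
5² = 3² + XT²
XT² = 16, XT = 4

4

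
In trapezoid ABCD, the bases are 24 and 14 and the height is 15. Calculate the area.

Area of a trapezoid = (base1 + base2) * height / 2
Area = (24 + 14) * 15 / 2
Area = 38 * 15 / 2
Area = 570 / 2
Area = 285

285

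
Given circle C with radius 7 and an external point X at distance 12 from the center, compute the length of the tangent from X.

The tangent, radius, and line from the external point to the center form a right triangle.
The right angle is where the tangent meets the radius.
By the Pythagorean theorem: tangent² + 7² = 12²
tangent² = 144 - 49 = 95
tangent = sqrt(95)

sqrt(95)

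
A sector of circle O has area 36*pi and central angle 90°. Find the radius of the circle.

r² = 360 × 36*pi / (π × 90) = 144, so r = 12.

12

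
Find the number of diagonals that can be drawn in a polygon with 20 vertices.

Total line segments between 20 vertices = C(20,2) = 190.
Subtract the 20 sides: 190 - 20 = 170 diagonals.

170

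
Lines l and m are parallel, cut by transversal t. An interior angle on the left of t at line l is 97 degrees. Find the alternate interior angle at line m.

Alternate interior angles lie on opposite sides of the transversal, between the parallel lines.
By the alternate interior angle theorem, they are equal: 97 degrees.

97 degrees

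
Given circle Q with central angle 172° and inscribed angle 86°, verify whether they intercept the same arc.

By the inscribed angle theorem, if both angles subtend the same arc, the inscribed angle must be half the central angle.
Half of 172° = 86°, which equals the given inscribed angle of 86°.
Therefore, yes, they correspond to the same arc.

Yes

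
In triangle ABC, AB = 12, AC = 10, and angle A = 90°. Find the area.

When two sides and the included angle are known, the area formula is (1/2)ab sin(C).
The height from one side to the opposite vertex is 10 sin(90°) = 10.
Area = (1/2) * 12 * 10 = 60.

60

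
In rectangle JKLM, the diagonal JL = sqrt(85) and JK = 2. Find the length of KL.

The diagonal of a rectangle forms a right triangle with the two sides.
Rearranging the Pythagorean theorem: missing side = sqrt(d^2 - known^2).
= sqrt(85 - 4) = sqrt(81) = 9.

9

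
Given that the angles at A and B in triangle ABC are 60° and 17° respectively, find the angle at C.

angle C = 180 - 60 - 17 = 103 degrees.

103 degrees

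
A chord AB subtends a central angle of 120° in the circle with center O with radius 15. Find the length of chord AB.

Chord = 2(15) sin(60°) = 15*sqrt(3)

15*sqrt(3)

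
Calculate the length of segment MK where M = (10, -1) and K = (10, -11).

The horizontal distance is |10 - 10| = 0 and the vertical distance is |-11 - -1| = 10.
By the Pythagorean theorem, d = sqrt(0^2 + 10^2) = sqrt(100) = 10.

10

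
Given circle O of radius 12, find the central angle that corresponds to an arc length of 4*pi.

Arc length L = 2πr × θ/360, so θ = 360L / (2πr).
θ = 360 × 4*pi / (2π × 12)
θ = 60°
θ = 60°

60°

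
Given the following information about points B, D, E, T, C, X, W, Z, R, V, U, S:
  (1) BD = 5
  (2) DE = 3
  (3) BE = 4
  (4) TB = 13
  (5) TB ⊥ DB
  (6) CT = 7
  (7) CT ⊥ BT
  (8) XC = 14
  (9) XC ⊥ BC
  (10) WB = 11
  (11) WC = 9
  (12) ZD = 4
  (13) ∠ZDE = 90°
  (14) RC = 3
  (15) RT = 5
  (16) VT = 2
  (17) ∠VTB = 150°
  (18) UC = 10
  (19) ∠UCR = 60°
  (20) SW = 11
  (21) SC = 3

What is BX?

Step 1: By the law of cosines on triangle BTC: BC² = 13² + 7² − 2·13·7·cos(90°) = 218, so BC ≈ 14.76.
Step 2: By the law of cosines on triangle BCX: BX² = 14.76² + 14² − 2·14.76·14·cos(90°) = 414, so BX = 3·√46.

Therefore, the length of BX = 3·√46.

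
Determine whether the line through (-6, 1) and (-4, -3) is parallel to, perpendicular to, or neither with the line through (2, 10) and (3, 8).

Slope of line 1: m1 = (-3 - 1)/(-4 - -6) = -4/2 = -2
Slope of line 2: m2 = (8 - 10)/(3 - 2) = -2/1 = -2
m1 = m2, so the lines are parallel.

Parallel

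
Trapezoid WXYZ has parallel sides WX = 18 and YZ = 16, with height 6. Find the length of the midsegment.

The midsegment of a trapezoid = (base1 + base2) / 2
midsegment = (18 + 16) / 2
midsegment = 34 / 2
midsegment = 17

17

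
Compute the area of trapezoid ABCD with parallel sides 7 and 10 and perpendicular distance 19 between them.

Area = (7 + 10) * 19 / 2 = 323 / 2 = 323/2

323/2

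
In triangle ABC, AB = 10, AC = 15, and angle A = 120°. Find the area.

Area = (1/2) * AB * AC * sin(A)
Area = (1/2) * 10 * 15 * sin(120°)
Area = (1/2) * 10 * 15 * sqrt(3)/2
Area = 75*sqrt(3)/2

75*sqrt(3)/2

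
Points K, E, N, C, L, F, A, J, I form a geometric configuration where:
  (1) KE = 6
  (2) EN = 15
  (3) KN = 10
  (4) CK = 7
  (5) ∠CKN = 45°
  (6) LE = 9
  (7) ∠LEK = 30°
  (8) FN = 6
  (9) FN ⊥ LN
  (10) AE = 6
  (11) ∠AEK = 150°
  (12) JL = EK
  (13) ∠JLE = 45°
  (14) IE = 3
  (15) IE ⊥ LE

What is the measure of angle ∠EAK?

Step 1: By the law of cosines on triangle AEK: AK² = 6² + 6² − 2·6·6·cos(150°) = 134.35, so AK ≈ 11.59.
Step 2: By the inverse law of cosines on triangle EAK: cos(∠EAK) = (6² + 11.59² − 6²) / (2·6·11.59) = 134.35/139.09 = 0.9659, so ∠EAK = 15°.

Therefore, the measure of angle ∠EAK = 15°.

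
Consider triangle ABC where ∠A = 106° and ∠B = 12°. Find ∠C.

Let angle C = x. Then 106 + 12 + x = 180.
x = 180 - 118 = 62 degrees.

62 degrees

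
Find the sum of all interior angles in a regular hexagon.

The sum of interior angles of an n-sided polygon is (n - 2) * 180.
For n = 6: (6 - 2) * 180 = 4 * 180 = 720 degrees.

720 degrees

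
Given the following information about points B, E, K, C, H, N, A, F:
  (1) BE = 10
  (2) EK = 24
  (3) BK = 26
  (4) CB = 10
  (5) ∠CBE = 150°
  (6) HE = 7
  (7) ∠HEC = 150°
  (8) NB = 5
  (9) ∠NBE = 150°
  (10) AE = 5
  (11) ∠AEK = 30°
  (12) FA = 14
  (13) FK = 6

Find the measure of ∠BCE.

Step 1: By the law of cosines on triangle CBE: CE² = 10² + 10² − 2·10·10·cos(150°) = 373.21, so CE ≈ 19.32.
Step 2: By the inverse law of cosines on triangle BCE: cos(∠BCE) = (10² + 19.32² − 10²) / (2·10·19.32) = 373.21/386.37 = 0.9659, so ∠BCE = 15°.

Therefore, the measure of angle ∠BCE = 15°.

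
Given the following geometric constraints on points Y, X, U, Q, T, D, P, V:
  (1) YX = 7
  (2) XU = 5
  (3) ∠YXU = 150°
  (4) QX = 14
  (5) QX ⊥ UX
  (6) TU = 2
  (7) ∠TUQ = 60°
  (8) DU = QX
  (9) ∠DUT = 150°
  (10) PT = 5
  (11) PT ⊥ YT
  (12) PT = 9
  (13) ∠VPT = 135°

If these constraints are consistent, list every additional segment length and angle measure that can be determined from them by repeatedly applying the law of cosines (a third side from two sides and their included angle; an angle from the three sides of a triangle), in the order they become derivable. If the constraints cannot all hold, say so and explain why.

These constraints are not satisfiable: (10) PT = 5 and (12) PT = 9 assign two different lengths to the same segment. No planar figure meets all of them, so nothing further can be derived.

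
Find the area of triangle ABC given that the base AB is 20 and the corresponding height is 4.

Area = (1/2) * base * height
Area = (1/2) * 20 * 4
Area = 40

40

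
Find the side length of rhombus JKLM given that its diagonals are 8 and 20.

Half-diagonals are 4 and 10. side = sqrt(4^2 + 10^2) = sqrt(116) = 2*sqrt(29)

2*sqrt(29)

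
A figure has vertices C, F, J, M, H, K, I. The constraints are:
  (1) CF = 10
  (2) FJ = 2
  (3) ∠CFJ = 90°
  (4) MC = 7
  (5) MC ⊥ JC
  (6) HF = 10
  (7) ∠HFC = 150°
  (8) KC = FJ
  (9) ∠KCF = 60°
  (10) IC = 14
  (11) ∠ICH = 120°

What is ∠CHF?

Step 1: By the law of cosines on triangle HFC: HC² = 10² + 10² − 2·10·10·cos(150°) = 373.21, so HC ≈ 19.32.
Step 2: By the inverse law of cosines on triangle CHF: cos(∠CHF) = (19.32² + 10² − 10²) / (2·19.32·10) = 373.21/386.37 = 0.9659, so ∠CHF = 15°.

Therefore, the measure of angle ∠CHF = 15°.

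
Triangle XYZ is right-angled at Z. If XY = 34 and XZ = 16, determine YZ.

By the Pythagorean theorem: YZ^2 = XY^2 - XZ^2
YZ^2 = 34^2 - 16^2 = 1156 - 256 = 900
YZ = sqrt(900) = 30

30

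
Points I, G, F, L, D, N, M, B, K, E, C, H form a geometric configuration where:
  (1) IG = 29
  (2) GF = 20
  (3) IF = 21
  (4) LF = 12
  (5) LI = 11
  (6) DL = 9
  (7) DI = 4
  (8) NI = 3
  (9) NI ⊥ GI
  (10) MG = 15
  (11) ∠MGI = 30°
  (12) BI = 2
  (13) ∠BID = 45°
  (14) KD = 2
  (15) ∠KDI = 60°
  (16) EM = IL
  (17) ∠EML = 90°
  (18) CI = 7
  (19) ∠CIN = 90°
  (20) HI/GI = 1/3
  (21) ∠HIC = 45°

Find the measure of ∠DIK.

Step 1: By the law of cosines on triangle IDK: IK² = 4² + 2² − 2·4·2·cos(60°) = 12, so IK = 2·√3.
Step 2: By the inverse law of cosines on triangle DIK: cos(∠DIK) = (4² + (2·√3)² − 2²) / (2·4·2·√3) = 24/27.71 = 0.866, so ∠DIK = 30°.

Therefore, the measure of angle ∠DIK = 30°.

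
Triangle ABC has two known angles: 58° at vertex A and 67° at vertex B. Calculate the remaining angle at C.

Let angle C = x. Then 58 + 67 + x = 180.
x = 180 - 125 = 55 degrees.

55 degrees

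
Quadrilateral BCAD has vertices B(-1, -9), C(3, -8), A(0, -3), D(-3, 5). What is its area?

The Shoelace formula works by pairing each vertex with the next (cycling back to the first).
For each pair, compute x_i*y_(i+1) - x_(i+1)*y_i:
  (-1*-8 - 3*-9) = 35
  (3*-3 - 0*-8) = -9
  (0*5 - -3*-3) = -9
  (-3*-9 - -1*5) = 32
Taking half the absolute value of the total: Area = (1/2)(49) = 49/2.

49/2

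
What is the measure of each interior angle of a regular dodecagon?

Each interior angle of a regular n-gon is (n - 2) * 180 / n.
For n = 12: (12 - 2) * 180 / 12 = 1800/12 = 150 degrees.

150 degrees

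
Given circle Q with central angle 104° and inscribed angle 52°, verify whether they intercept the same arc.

By the inscribed angle theorem, if both angles subtend the same arc, the inscribed angle must be half the central angle.
Half of 104° = 52°, which equals the given inscribed angle of 52°.
Therefore, yes, they correspond to the same arc.

Yes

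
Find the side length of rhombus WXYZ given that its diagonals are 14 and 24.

Half-diagonals are 7 and 12. side = sqrt(7^2 + 12^2) = sqrt(193)

sqrt(193)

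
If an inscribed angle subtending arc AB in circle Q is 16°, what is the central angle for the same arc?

Central angle = 2 × 16° = 32° (inscribed angle theorem).

32°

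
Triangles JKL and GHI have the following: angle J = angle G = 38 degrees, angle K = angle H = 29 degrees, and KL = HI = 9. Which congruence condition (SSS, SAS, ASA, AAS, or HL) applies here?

Consider the given information: angle J = angle G = 38 degrees, angle K = angle H = 29 degrees, and KL = HI = 9
This is not SSS or ASA: SSS requires all three pairs of sides, but we don't have that. ASA requires two angles and the side between them.
The correct criterion is AAS. Two pairs of corresponding angles and a non-included side are equal (Angle-Angle-Side).

AAS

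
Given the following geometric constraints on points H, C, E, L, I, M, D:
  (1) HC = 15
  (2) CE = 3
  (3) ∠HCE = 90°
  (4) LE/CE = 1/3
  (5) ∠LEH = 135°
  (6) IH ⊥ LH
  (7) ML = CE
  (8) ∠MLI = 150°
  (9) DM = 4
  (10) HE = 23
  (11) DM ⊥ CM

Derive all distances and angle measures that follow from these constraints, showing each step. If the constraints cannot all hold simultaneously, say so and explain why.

These constraints are not satisfiable: by the triangle inequality in triangle CHE, (1) HC = 15 and (2) CE = 3 force HE ≤ 15 + 3 = 18, but (10) says HE = 23. No planar figure meets all of them, so nothing further can be derived.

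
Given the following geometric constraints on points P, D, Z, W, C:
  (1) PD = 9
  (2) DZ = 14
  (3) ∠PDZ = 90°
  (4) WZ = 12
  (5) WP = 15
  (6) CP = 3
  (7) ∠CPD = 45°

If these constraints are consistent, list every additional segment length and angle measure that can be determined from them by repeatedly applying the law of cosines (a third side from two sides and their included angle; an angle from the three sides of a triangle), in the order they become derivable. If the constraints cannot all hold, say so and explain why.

The constraints are consistent. Derivable facts, in order:
After 1 step:
- DC ≈ 7.2
- PZ ≈ 16.64
After 2 steps:
- ∠CDP = 17.14°
- ∠DCP = 117.86°
- ∠DPZ = 57.26°
- ∠DZP = 32.74°
- ∠PWZ = 75.19°
- ∠PZW = 60.61°
- ∠WPZ = 44.19°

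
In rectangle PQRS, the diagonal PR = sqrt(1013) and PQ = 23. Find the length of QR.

Using the Pythagorean theorem: d^2 = a^2 + b^2
b^2 = d^2 - a^2
b^2 = 1013 - 529
b^2 = 484
b = sqrt(484) = 22

22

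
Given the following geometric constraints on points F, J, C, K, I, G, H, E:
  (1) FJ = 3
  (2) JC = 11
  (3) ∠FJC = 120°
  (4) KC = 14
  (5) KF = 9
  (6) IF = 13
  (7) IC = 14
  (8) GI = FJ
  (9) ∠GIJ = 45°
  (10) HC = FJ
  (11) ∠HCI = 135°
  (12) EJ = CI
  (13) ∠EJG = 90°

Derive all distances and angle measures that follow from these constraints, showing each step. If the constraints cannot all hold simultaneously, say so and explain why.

The constraints are consistent.

From the given relations:
  GI = FJ = 3
  HC = FJ = 3
  EJ = CI = 14

Step 1: From FJ = 3, JC = 11, and ∠FJC = 120°, by the law of cosines:
  FC² = FJ² + JC² - 2·FJ·JC·cos(120°) = 9 + 121 + 33 = 163
  FC = √163

Step 2: From IC = 14, CH = 3, and ∠ICH = 135°, by the law of cosines:
  IH² = IC² + CH² - 2·IC·CH·cos(135°) = 196 + 9 + 59.4 = 264.4
  IH ≈ 16.26

Step 3: From FC = √163, FI = 13, CI = 14, by the inverse law of cosines:
  cos(∠CFI) = (FC² + FI² - CI²) / (2·FC·FI)
  ∠CFI = 65.81°

Step 4: From FC = √163, FJ = 3, CJ = 11, by the inverse law of cosines:
  cos(∠CFJ) = (FC² + FJ² - CJ²) / (2·FC·FJ)
  ∠CFJ = 48.26°

Step 5: From FC = √163, FK = 9, CK = 14, by the inverse law of cosines:
  cos(∠CFK) = (FC² + FK² - CK²) / (2·FC·FK)
  ∠CFK = 77.94°

Step 6: From CF = √163, CI = 14, FI = 13, by the inverse law of cosines:
  cos(∠FCI) = (CF² + CI² - FI²) / (2·CF·CI)
  ∠FCI = 57.89°

Step 7: From CF = √163, CJ = 11, FJ = 3, by the inverse law of cosines:
  cos(∠FCJ) = (CF² + CJ² - FJ²) / (2·CF·CJ)
  ∠FCJ = 11.74°

Step 8: From CF = √163, CK = 14, FK = 9, by the inverse law of cosines:
  cos(∠FCK) = (CF² + CK² - FK²) / (2·CF·CK)
  ∠FCK = 38.95°

Step 9: From KC = 14, KF = 9, CF = √163, by the inverse law of cosines:
  cos(∠CKF) = (KC² + KF² - CF²) / (2·KC·KF)
  ∠CKF = 63.1°

Step 10: From IC = 14, IF = 13, CF = √163, by the inverse law of cosines:
  cos(∠CIF) = (IC² + IF² - CF²) / (2·IC·IF)
  ∠CIF = 56.29°

Step 11: From IC = 14, IH = 16.26, CH = 3, by the inverse law of cosines:
  cos(∠CIH) = (IC² + IH² - CH²) / (2·IC·IH)
  ∠CIH = 7.5°

Step 12: From HC = 3, HI = 16.26, CI = 14, by the inverse law of cosines:
  cos(∠CHI) = (HC² + HI² - CI²) / (2·HC·HI)
  ∠CHI = 37.5°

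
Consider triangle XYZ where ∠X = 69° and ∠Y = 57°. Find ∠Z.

The interior angles sum to 180°: angle Z = 180 - 69 - 57 = 54°.
The triangle is acute (angles 69°, 57°, 54°).

54 degrees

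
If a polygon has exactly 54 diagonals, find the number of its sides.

Using d = n(n - 3)/2, we solve 54 = n(n - 3)/2.
So n(n - 3) = 108.
Testing n = 12: 12 * 9 = 108 = 108. Correct.
The polygon has 12 sides.

12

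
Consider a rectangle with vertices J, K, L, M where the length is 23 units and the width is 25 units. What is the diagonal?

d = sqrt(23^2 + 25^2) = sqrt(1154)

sqrt(1154)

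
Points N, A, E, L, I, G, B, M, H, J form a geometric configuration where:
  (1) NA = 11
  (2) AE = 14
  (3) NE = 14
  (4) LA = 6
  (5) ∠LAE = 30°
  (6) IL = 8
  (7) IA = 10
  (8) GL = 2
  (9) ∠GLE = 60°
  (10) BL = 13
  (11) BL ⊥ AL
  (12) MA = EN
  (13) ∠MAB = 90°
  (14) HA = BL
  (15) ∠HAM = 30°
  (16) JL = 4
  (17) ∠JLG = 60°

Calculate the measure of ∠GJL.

Step 1: By the law of cosines on triangle JLG: JG² = 4² + 2² − 2·4·2·cos(60°) = 12, so JG = 2·√3.
Step 2: By the inverse law of cosines on triangle GJL: cos(∠GJL) = ((2·√3)² + 4² − 2²) / (2·2·√3·4) = 24/27.71 = 0.866, so ∠GJL = 30°.

Therefore, the measure of angle ∠GJL = 30°.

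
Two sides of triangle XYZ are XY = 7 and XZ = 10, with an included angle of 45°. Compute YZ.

When two sides and the included angle are known, the law of cosines gives the third side.
c^2 = a^2 + b^2 - 2ab cos(C) generalizes the Pythagorean theorem to non-right triangles.
Here: YZ^2 = 49 + 100 - 140*(sqrt(2)/2) = 149 - 70*sqrt(2)
YZ = sqrt(149 - 70*sqrt(2))

sqrt(149 - 70*sqrt(2))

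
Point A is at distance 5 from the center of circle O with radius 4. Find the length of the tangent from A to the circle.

The tangent, radius, and line from the external point to the center form a right triangle.
The right angle is where the tangent meets the radius.
By the Pythagorean theorem: tangent² + 4² = 5²
tangent² = 25 - 16 = 9
tangent = 3

3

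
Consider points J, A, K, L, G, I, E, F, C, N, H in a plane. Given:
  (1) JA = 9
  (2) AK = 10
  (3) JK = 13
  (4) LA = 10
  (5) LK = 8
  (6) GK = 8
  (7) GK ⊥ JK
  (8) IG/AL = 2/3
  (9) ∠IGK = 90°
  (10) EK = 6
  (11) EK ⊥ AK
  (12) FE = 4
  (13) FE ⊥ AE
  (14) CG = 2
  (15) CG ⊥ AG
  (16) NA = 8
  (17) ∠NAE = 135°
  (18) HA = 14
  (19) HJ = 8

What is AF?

Step 1: By the law of cosines on triangle EKA: EA² = 6² + 10² − 2·6·10·cos(90°) = 136, so EA = 2·√34.
Step 2: By the law of cosines on triangle AEF: AF² = (2·√34)² + 4² − 2·2·√34·4·cos(90°) = 152, so AF = 2·√38.

Therefore, the length of AF = 2·√38.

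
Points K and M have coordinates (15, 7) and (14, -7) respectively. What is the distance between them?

The horizontal distance is |14 - 15| = 1 and the vertical distance is |-7 - 7| = 14.
By the Pythagorean theorem, d = sqrt(1^2 + 14^2) = sqrt(197).

sqrt(197)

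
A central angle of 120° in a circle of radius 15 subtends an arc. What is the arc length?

The full circumference is 2πr = 2π(15) = 30*pi.
The arc spans 120° out of 360°, which is a fraction of 1/3.
Arc length = 30*pi × 1/3 = 10*pi.

10*pi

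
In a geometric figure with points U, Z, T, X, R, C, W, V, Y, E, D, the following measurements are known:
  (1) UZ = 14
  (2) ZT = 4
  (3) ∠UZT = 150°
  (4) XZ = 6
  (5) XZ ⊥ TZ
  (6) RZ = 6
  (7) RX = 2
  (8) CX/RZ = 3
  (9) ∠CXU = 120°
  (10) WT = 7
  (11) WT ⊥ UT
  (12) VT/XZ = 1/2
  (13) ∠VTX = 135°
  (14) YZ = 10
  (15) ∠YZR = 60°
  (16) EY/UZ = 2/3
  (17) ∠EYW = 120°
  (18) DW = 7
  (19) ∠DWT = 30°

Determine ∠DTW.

Step 1: By the law of cosines on triangle TWD: TD² = 7² + 7² − 2·7·7·cos(30°) = 13.13, so TD ≈ 3.62.
Step 2: By the inverse law of cosines on triangle DTW: cos(∠DTW) = (3.62² + 7² − 7²) / (2·3.62·7) = 13.13/50.73 = 0.2588, so ∠DTW = 75°.

Therefore, the measure of angle ∠DTW = 75°.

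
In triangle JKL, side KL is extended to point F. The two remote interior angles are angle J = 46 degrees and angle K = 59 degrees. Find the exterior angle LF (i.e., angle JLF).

The interior angle at L is 180 - 46 - 59 = 75 degrees.
The exterior angle and interior angle at L are supplementary:
Exterior angle = 180 - 75 = 105 degrees.

105 degrees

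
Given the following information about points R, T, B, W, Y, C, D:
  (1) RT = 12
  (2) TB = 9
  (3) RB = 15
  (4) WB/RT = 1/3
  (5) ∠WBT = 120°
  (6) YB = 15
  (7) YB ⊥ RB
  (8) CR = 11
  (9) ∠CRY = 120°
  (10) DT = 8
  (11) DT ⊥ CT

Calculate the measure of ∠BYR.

Step 1: By the law of cosines on triangle YBR: YR² = 15² + 15² − 2·15·15·cos(90°) = 450, so YR = 15·√2.
Step 2: By the inverse law of cosines on triangle BYR: cos(∠BYR) = (15² + (15·√2)² − 15²) / (2·15·15·√2) = 450/636.4 = 0.7071, so ∠BYR = 45°.

Therefore, the measure of angle ∠BYR = 45°.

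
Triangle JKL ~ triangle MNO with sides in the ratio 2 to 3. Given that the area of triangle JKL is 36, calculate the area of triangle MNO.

The ratio of areas of similar triangles = (side ratio)^2.
Side ratio = 2:3, so area ratio = 4:9.
Area of MNO / Area of JKL = 9/4
Area of MNO = 36 * 9/4 = 81

81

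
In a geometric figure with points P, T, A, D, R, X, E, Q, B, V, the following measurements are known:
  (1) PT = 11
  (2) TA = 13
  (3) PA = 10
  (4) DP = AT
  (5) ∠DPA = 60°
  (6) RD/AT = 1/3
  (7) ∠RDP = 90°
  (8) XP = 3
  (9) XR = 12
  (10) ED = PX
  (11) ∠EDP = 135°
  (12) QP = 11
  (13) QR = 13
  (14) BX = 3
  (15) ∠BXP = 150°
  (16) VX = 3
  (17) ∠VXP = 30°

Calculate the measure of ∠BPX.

Step 1: By the law of cosines on triangle PXB: PB² = 3² + 3² − 2·3·3·cos(150°) = 33.59, so PB ≈ 5.8.
Step 2: By the inverse law of cosines on triangle BPX: cos(∠BPX) = (5.8² + 3² − 3²) / (2·5.8·3) = 33.59/34.77 = 0.9659, so ∠BPX = 15°.

Therefore, the measure of angle ∠BPX = 15°.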